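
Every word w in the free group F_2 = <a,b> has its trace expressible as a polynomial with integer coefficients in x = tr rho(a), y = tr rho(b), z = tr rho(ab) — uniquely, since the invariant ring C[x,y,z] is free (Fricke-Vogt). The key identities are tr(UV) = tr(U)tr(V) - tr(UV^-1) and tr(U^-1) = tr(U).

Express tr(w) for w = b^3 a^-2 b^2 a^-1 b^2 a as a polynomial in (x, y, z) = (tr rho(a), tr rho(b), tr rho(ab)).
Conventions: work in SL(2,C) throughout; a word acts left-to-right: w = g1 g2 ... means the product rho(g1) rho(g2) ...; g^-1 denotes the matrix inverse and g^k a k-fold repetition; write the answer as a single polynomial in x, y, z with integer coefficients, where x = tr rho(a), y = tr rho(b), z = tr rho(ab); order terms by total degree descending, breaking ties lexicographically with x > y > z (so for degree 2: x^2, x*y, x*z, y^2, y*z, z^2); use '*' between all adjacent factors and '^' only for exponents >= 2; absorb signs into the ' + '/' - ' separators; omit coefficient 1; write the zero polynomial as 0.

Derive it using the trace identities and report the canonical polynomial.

trace(b a b) = trace(b)*trace(a b) - trace(a)   [square of b] = y*z - x
use: trace(b a b^2) = trace(b)*trace(b a b) - trace(b a)   [square of b] = y^2*z - x*y - z
apply: trace(b^2 a b^2) = trace(b)*trace(b a b^2) - trace(b a b)   [square of b] = y^3*z - x*y^2 - 2*y*z + x
apply: trace(b^3 a b^2) = trace(b)*trace(b^2 a b^2) - trace(b^2 a b)   [square of b] = y^4*z - x*y^3 - 3*y^2*z + 2*x*y + z
trace(b^4 a b^2) = trace(b)*trace(b^3 a b^2) - trace(b^3 a b)   [square of b] = y^5*z - x*y^4 - 4*y^3*z + 3*x*y^2 + 3*y*z - x
trace(b^4 a b^3) = trace(b)*trace(b^4 a b^2) - trace(b^4 a b)   [square of b] = y^6*z - x*y^5 - 5*y^4*z + 4*x*y^3 + 6*y^2*z - 3*x*y - z
apply: trace(a b a b) = trace(b a)*trace(b a) - trace(1)   [split at a repeated b] = z^2 - 2
use: trace(a b a) = trace(a)*trace(b a) - trace(b)   [square of a] = x*z - y
trace(a b^2 a b) = trace(b)*trace(a b a b) - trace(a b a)   [square of b] = y*z^2 - x*z - y
trace(b^2) = trace(b)*trace(b) - trace(1)   [square of b] = y^2 - 2
use: trace(a b^2 a) = trace(a)*trace(b^2 a) - trace(b^2)   [square of a] = x*y*z - x^2 - y^2 + 2
apply: trace(a b^2 a b^2) = trace(b)*trace(a b^2 a b) - trace(a b^2 a)   [square of b] = y^2*z^2 - 2*x*y*z + x^2 - 2
use: trace(b a b^3 a b) = trace(b)*trace(a b^2 a b^2) - trace(a b^2 a b)   [square of b] = y^3*z^2 - 2*x*y^2*z + x^2*y - y*z^2 + x*z - y
use: trace(b a b^3 a) = trace(b)*trace(a b a b^2) - trace(a b a b)   [square of b] = y^2*z^2 - x*y*z - y^2 - z^2 + 2
trace(b^2 a b^3 a b) = trace(b)*trace(b a b^3 a b) - trace(b a b^3 a)   [square of b] = y^4*z^2 - 2*x*y^3*z + x^2*y^2 - 2*y^2*z^2 + 2*x*y*z + z^2 - 2
trace(b^4 a b^3 a) = trace(b)*trace(b^2 a b^3 a b) - trace(b^2 a b^3 a)   [square of b] = y^5*z^2 - 2*x*y^4*z + x^2*y^3 - 3*y^3*z^2 + 4*x*y^2*z - x^2*y + 2*y*z^2 - x*z - y
use: trace(b^4 a b^3 a^-1) = trace(b^4 a b^3)*trace(a) - trace(b^4 a b^3 a)   [inverse elimination on a] = x*y^6*z - x^2*y^5 - y^5*z^2 - 3*x*y^4*z + 3*x^2*y^3 + 3*y^3*z^2 + 2*x*y^2*z - 2*x^2*y - 2*y*z^2 + y
apply: trace(b^2 a b^3 a^-2 b^2) = trace(b^4 a b^3 a^-1)*trace(a) - trace(b^4 a b^3)   [inverse elimination on a] = x^2*y^6*z - x^3*y^5 - x*y^5*z^2 - 3*x^2*y^4*z - y^6*z + 3*x^3*y^3 + x*y^5 + 3*x*y^3*z^2 + 2*x^2*y^2*z + 5*y^4*z - 2*x^3*y - 4*x*y^3 - 2*x*y*z^2 - 6*y^2*z + 4*x*y + z
use: trace(a b^4 a b) = trace(b)*trace(b^2 a b a b) - trace(b^2 a b a)   [square of b] = y^3*z^2 - x*y^2*z - y^3 - 2*y*z^2 + x*z + 3*y
use: trace(a^2 b^3) = trace(b)*trace(a^2 b^2) - trace(a^2 b)   [square of b] = x*y^2*z - x^2*y - y^3 - x*z + 3*y
use: trace(a b^4 a) = trace(b)*trace(a^2 b^3) - trace(a^2 b^2)   [square of b] = x*y^3*z - x^2*y^2 - y^4 - 2*x*y*z + x^2 + 4*y^2 - 2
trace(a b^2 a b^4) = trace(b)*trace(a b^4 a b) - trace(a b^4 a)   [square of b] = y^4*z^2 - 2*x*y^3*z + x^2*y^2 - 2*y^2*z^2 + 3*x*y*z - x^2 - y^2 + 2
apply: trace(b^2 a b^2 a b^3) = trace(b)*trace(a b^2 a b^4) - trace(a b^2 a b^3)   [square of b] = y^5*z^2 - 2*x*y^4*z + x^2*y^3 - 3*y^3*z^2 + 5*x*y^2*z - 2*x^2*y - y^3 + y*z^2 - x*z + 3*y
apply: trace(a b a b a b) = trace(b a b a)*trace(b a) - trace(a b)   [split at a repeated b] = z^3 - 3*z
trace(a b a b a) = trace(a)*trace(b a b a) - trace(b a b)   [square of a] = x*z^2 - y*z - x
trace(a b^2 a b a b) = trace(b)*trace(a b a b a b) - trace(a b a b a)   [square of b] = y*z^3 - x*z^2 - 2*y*z + x
use: trace(a b a^2) = trace(a)*trace(a b a) - trace(a b)   [square of a] = x^2*z - x*y - z
apply: trace(a b^2 a b a) = trace(b)*trace(a b a^2 b) - trace(a b a^2)   [square of b] = x*y*z^2 - x^2*z - y^2*z + z
trace(a b^2 a b^2 a b) = trace(b)*trace(a b^2 a b a b) - trace(a b^2 a b a)   [square of b] = y^2*z^3 - 2*x*y*z^2 + x^2*z - y^2*z + x*y - z
apply: trace(a b^2 a b^2 a) = trace(a)*trace(b^2 a b^2 a) - trace(b^2 a b^2)   [square of a] = x*y^2*z^2 - 2*x^2*y*z - y^3*z + x^3 + x*y^2 + 2*y*z - 3*x
trace(b a b^2 a b^2 a b) = trace(b)*trace(a b^2 a b^2 a b) - trace(a b^2 a b^2 a)   [square of b] = y^3*z^3 - 3*x*y^2*z^2 + 3*x^2*y*z - x^3 - 3*y*z + 3*x
trace(b^2 a b^2 a b^3 a) = trace(b)*trace(b a b^2 a b^2 a b) - trace(b a b^2 a b^2 a)   [square of b] = y^4*z^3 - 3*x*y^3*z^2 + 3*x^2*y^2*z - y^2*z^3 - x^3*y + 2*x*y*z^2 - x^2*z - 2*y^2*z + 2*x*y + z
trace(a^-1 b^2 a b^2 a b^3) = trace(b^2 a b^2 a b^3)*trace(a) - trace(b^2 a b^2 a b^3 a)   [inverse elimination on a] = x*y^5*z^2 - 2*x^2*y^4*z - y^4*z^3 + x^3*y^3 + 2*x^2*y^2*z + y^2*z^3 - x^3*y - x*y^3 - x*y*z^2 + 2*y^2*z + x*y - z
trace(b^2 a b^3 a^-2 b^2 a) = trace(a^-1 b^2 a b^2 a b^3)*trace(a) - trace(a^-1 b^2 a b^2 a b^3 a)   [inverse elimination on a] = x^2*y^5*z^2 - 2*x^3*y^4*z - x*y^4*z^3 + x^4*y^3 - y^5*z^2 + 2*x^3*y^2*z + 2*x*y^4*z + x*y^2*z^3 - x^4*y - 2*x^2*y^3 - x^2*y*z^2 + 3*y^3*z^2 - 3*x*y^2*z + 3*x^2*y + y^3 - y*z^2 - 3*y
use: trace(b^3 a^-2 b^2 a^-1 b^2 a) = trace(b^2 a b^3 a^-2 b^2)*trace(a) - trace(b^2 a b^3 a^-2 b^2 a)   [inverse elimination on a] = x^3*y^6*z - x^4*y^5 - 2*x^2*y^5*z^2 - x^3*y^4*z - x*y^6*z + x*y^4*z^3 + 2*x^4*y^3 + x^2*y^5 + 3*x^2*y^3*z^2 + y^5*z^2 + 3*x*y^4*z - x*y^2*z^3 - x^4*y - 2*x^2*y^3 - x^2*y*z^2 - 3*y^3*z^2 - 3*x*y^2*z + x^2*y - y^3 + y*z^2 + x*z + 3*y

x^3*y^6*z - x^4*y^5 - 2*x^2*y^5*z^2 - x^3*y^4*z - x*y^6*z + x*y^4*z^3 + 2*x^4*y^3 + x^2*y^5 + 3*x^2*y^3*z^2 + y^5*z^2 + 3*x*y^4*z - x*y^2*z^3 - x^4*y - 2*x^2*y^3 - x^2*y*z^2 - 3*y^3*z^2 - 3*x*y^2*z + x^2*y - y^3 + y*z^2 + x*z + 3*y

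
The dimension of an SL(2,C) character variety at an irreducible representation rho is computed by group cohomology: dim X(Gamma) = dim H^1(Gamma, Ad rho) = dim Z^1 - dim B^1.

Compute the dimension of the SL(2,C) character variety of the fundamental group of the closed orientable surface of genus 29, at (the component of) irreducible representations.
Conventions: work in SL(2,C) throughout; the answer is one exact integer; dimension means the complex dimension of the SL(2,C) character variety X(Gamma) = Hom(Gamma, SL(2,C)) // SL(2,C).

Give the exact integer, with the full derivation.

168

The genus-29 surface group: 2g = 58 generators, one relator prod [a_i, b_i].
A cocycle assigns one sl_2 vector per generator subject to the relator condition d_2(z) = 0: dim of the unconstrained space is 3*2g = 174.
d_2 is surjective at irreducible rho (its cokernel H^2 is dual to H^0 = 0), so dim Z^1 = 174 - 3 = 171.
As always at irreducible rho, dim B^1 = 3.
dim X = dim H^1 = 171 - 3 = 168.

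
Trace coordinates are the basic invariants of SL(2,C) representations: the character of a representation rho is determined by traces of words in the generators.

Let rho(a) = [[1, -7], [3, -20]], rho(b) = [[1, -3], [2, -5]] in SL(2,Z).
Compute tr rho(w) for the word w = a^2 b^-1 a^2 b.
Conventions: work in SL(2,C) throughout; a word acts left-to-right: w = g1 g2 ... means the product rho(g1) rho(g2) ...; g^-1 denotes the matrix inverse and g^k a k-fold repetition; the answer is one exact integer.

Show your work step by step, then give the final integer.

rho(a) = [[1, -7], [3, -20]]
... * rho(a) = [[1, -7], [3, -20]]  ->  [[-20, 133], [-57, 379]]
... * rho(b^-1) = [[-5, 3], [-2, 1]]  ->  [[-166, 73], [-473, 208]]
... * rho(a) = [[1, -7], [3, -20]]  ->  [[53, -298], [151, -849]]
... * rho(a) = [[1, -7], [3, -20]]  ->  [[-841, 5589], [-2396, 15923]]
... * rho(b) = [[1, -3], [2, -5]]  ->  [[10337, -25422], [29450, -72427]]
tr = 10337 + -72427 = -62090

-62090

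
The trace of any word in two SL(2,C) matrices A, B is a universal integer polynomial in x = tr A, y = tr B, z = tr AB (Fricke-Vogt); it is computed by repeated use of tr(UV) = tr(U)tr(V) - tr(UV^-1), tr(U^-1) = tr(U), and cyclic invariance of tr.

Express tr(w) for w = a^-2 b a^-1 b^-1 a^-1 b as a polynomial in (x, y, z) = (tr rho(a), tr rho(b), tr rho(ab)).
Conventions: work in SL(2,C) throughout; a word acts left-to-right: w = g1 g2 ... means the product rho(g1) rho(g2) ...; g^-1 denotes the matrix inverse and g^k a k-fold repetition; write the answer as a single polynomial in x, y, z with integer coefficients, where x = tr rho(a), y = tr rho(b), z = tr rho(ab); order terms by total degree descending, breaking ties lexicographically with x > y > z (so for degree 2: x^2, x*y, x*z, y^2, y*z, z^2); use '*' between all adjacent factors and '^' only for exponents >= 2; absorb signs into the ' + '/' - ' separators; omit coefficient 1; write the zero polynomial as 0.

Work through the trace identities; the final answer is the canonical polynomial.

x^3*y^2*z - x^2*y^3 - 2*x^2*y*z^2 + x*z^3 + 2*x^2*y + y^3 + y*z^2 - 2*x*z - 3*y

and tr(a^-1 b) = tr(b) tr(a) - tr(b a)  (eliminate a^-1) = x*y - z
tr(a^-1 b a^-1) = tr(a^-1 b) tr(a) - tr(a^-1 b a)  (eliminate a^-1) = x^2*y - x*z - y
next, tr(b^2) = tr(b) tr(b) - tr(1)  (reduce the b square) = y^2 - 2
tr(b^2 a) = tr(b) tr(a b) - tr(a)  (reduce the b square) = y*z - x
tr(b a^-1 b) = tr(b^2) tr(a) - tr(b^2 a)  (eliminate a^-1) = x*y^2 - y*z - x
and tr(b^2 a b) = tr(b) tr(b a b) - tr(b a)  (reduce the b square) = y^2*z - x*y - z
next, tr(a b a b) = tr(a b) tr(a b) - tr(1)  (split on a) = z^2 - 2
and tr(a b a) = tr(a) tr(b a) - tr(b)  (reduce the a square) = x*z - y
tr(b^2 a b a) = tr(b) tr(a b a b) - tr(a b a)  (reduce the b square) = y*z^2 - x*z - y
and tr(b a b a^-1 b) = tr(b^2 a b) tr(a) - tr(b^2 a b a)  (eliminate a^-1) = x*y^2*z - x^2*y - y*z^2 + y
and tr(b a b a b a) = tr(a b a b) tr(a b) - tr(b a)  (split on a) = z^3 - 3*z
next, tr(b a b a^-1 b a) = tr(b a b a b) tr(a) - tr(b a b a b a)  (eliminate a^-1) = x*y*z^2 - x^2*z - z^3 - x*y + 3*z
tr(a^-1 b a^-1 b a b) = tr(b a b a^-1 b) tr(a) - tr(b a b a^-1 b a)  (eliminate a^-1) = x^2*y^2*z - x^3*y - 2*x*y*z^2 + x^2*z + z^3 + 2*x*y - 3*z
tr(b^-1 a^-1 b a^-1 b a) = tr(a^-1 b a^-1 b a) tr(b) - tr(a^-1 b a^-1 b a b)  (eliminate b^-1) = -x^2*y^2*z + x^3*y + x*y^3 + 2*x*y*z^2 - x^2*z - y^2*z - z^3 - 3*x*y + 3*z
tr(a^-1 b a^-1 b^-1 a^-1 b) = tr(b^-1 a^-1 b a^-1 b) tr(a) - tr(b^-1 a^-1 b a^-1 b a)  (eliminate a^-1) = x^2*y^2*z - x*y^3 - 2*x*y*z^2 + y^2*z + z^3 + 2*x*y - 3*z
next, tr(a b^2 a) = tr(a) tr(b^2 a) - tr(b^2)  (reduce the a square) = x*y*z - x^2 - y^2 + 2
and tr(b^2 a b^-1 a) = tr(a b^2 a) tr(b) - tr(a b^2 a b)  (eliminate b^-1) = x*y^2*z - x^2*y - y^3 - y*z^2 + x*z + 3*y
tr(b^-1 a^-1 b^2 a) = tr(b^2 a b^-1) tr(a) - tr(b^2 a b^-1 a)  (eliminate a^-1) = -x*y^2*z + x^2*y + y^3 + y*z^2 - 3*y
tr(b a^-1 b^-1 a^-1 b) = tr(b^-1 a^-1 b^2) tr(a) - tr(b^-1 a^-1 b^2 a)  (eliminate a^-1) = x*y^2*z - y^3 - y*z^2 - x*z + 3*y
tr(a^-2 b a^-1 b^-1 a^-1 b) = tr(a^-1 b a^-1 b^-1 a^-1 b) tr(a) - tr(a^-1 b a^-1 b^-1 a^-1 b a)  (eliminate a^-1) = x^3*y^2*z - x^2*y^3 - 2*x^2*y*z^2 + x*z^3 + 2*x^2*y + y^3 + y*z^2 - 2*x*z - 3*y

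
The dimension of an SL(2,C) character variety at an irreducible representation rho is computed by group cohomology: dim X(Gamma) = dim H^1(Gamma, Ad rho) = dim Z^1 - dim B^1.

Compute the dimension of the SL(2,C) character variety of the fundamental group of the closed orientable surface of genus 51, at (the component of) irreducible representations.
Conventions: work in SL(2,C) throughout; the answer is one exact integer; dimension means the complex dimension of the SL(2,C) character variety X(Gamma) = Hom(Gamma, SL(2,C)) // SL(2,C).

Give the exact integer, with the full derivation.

pi_1 of the closed genus-51 surface has 102 generators bound by the single product-of-commutators relator.
A cocycle assigns one sl_2 vector per generator subject to the relator condition d_2(z) = 0: dim of the unconstrained space is 3*2g = 306.
d_2 is surjective at irreducible rho (its cokernel H^2 is dual to H^0 = 0), so dim Z^1 = 306 - 3 = 303.
Coboundaries contribute dim B^1 = 3 (injective at irreducible rho).
Hence dim X = 303 - 3 = 300.

300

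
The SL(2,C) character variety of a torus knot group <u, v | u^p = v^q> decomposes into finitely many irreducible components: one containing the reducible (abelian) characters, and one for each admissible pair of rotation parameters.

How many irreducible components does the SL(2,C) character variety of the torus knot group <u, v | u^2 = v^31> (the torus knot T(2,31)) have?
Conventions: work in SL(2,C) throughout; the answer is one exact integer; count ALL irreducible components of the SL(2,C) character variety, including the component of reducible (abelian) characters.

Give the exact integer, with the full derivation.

Gamma = < u, v | u^2 = v^31 > (torus knot T(2,31)); the central element u^2 = v^31 acts as +I or -I in any irreducible SL(2,C) representation.
On an irreducible component, tr(u) is locked at 2*cos(pi*alpha/2) for some alpha in 1..1, and tr(v) at 2*cos(pi*beta/31) for some beta in 1..30.
u^2 = (-1)^alpha I and v^31 = (-1)^beta I must agree, so alpha and beta have equal parity.
Counting: 1 odd alphas x 15 odd betas + 0 even alphas x 15 even betas = 15 + 0 = 15.
Total: 15 irreducible-character components + 1 reducible (abelian) component = 16.

16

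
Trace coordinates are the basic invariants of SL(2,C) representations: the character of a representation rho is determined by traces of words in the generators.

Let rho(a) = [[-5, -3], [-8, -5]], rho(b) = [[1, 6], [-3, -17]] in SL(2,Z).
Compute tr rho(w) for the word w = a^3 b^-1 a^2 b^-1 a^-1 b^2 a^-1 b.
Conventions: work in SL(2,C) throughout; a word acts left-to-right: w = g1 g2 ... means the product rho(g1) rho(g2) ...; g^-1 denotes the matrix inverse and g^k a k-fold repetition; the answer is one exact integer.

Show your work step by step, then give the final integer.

rho(a) = [[-5, -3], [-8, -5]]
... * rho(a) = [[-5, -3], [-8, -5]]  ->  [[49, 30], [80, 49]]
... * rho(a) = [[-5, -3], [-8, -5]]  ->  [[-485, -297], [-792, -485]]
... * rho(b^-1) = [[-17, -6], [3, 1]]  ->  [[7354, 2613], [12009, 4267]]
... * rho(a) = [[-5, -3], [-8, -5]]  ->  [[-57674, -35127], [-94181, -57362]]
... * rho(a) = [[-5, -3], [-8, -5]]  ->  [[569386, 348657], [929801, 569353]]
... * rho(b^-1) = [[-17, -6], [3, 1]]  ->  [[-8633591, -3067659], [-14098558, -5009453]]
... * rho(a^-1) = [[-5, 3], [8, -5]]  ->  [[18626683, -10562478], [30417166, -17248409]]
... * rho(b) = [[1, 6], [-3, -17]]  ->  [[50314117, 291322224], [82162393, 475725949]]
... * rho(b) = [[1, 6], [-3, -17]]  ->  [[-823652555, -4650593106], [-1345015454, -7594366775]]
... * rho(a^-1) = [[-5, 3], [8, -5]]  ->  [[-33086482073, 20782007865], [-54029856930, 33936787513]]
... * rho(b) = [[1, 6], [-3, -17]]  ->  [[-95432505668, -551813026143], [-155840219469, -901104529301]]
tr = -95432505668 + -901104529301 = -996537034969

-996537034969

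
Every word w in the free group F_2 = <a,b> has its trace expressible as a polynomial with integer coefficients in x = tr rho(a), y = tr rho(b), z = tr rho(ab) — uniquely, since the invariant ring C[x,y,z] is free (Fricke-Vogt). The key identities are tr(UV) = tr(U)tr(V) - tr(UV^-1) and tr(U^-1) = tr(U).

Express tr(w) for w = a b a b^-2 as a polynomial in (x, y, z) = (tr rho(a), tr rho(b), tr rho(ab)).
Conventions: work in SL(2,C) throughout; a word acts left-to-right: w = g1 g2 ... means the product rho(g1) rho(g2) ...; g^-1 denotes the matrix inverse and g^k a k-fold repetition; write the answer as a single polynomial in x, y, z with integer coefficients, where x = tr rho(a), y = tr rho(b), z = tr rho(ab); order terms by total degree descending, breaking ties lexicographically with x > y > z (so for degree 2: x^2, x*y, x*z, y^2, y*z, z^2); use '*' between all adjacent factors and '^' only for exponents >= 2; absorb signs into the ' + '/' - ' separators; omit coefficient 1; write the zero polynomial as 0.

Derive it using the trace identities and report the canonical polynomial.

trace(a b a) = trace(a)*trace(b a) - trace(b)  (reduce the a square) = x*z - y
trace(a b a b) = trace(b a)*trace(b a) - trace(1)  (split on b) = z^2 - 2
trace(b^-1 a b a) = trace(a b a)*trace(b) - trace(a b a b)  (eliminate b^-1) = x*y*z - y^2 - z^2 + 2
trace(a b a b^-2) = trace(b^-1 a b a)*trace(b) - trace(b^-1 a b a b)  (eliminate b^-1) = x*y^2*z - y^3 - y*z^2 - x*z + 3*y

x*y^2*z - y^3 - y*z^2 - x*z + 3*y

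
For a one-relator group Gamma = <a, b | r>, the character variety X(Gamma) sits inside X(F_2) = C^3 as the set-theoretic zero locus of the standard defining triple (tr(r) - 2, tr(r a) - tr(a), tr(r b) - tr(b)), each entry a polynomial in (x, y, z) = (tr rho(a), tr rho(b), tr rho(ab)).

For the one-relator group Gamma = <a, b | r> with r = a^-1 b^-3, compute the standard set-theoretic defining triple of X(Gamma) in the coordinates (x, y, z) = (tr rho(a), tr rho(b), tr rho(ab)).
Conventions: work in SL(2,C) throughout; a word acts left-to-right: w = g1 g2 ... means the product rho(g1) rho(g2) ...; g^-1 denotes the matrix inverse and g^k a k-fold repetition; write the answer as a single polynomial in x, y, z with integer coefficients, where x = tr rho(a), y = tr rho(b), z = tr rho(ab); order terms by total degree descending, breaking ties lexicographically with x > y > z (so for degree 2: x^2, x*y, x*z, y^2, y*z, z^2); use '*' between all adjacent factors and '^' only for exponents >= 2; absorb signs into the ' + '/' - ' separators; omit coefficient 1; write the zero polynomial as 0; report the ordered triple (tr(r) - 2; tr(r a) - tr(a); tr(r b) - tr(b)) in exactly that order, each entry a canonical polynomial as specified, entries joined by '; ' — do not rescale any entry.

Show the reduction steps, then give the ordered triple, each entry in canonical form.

y^2*z - x*y - z - 2; y^3 - x - 3*y; y*z - x - y

tr(b^-1) = tr(b) = y
tr(b^-1 a) = tr(a) tr(b) - tr(a b)   [inverse elimination on b] = x*y - z
tr(a^-1 b^-1) = tr(b^-1) tr(a) - tr(b^-1 a)   [inverse elimination on a] = z
tr(b^-2 a^-1) = tr(a^-1 b^-1) tr(b) - tr(a^-1)   [inverse elimination on b] = y*z - x
tr(a^-1 b^-3) = tr(b^-2 a^-1) tr(b) - tr(b^-2 a^-1 b)   [inverse elimination on b] = y^2*z - x*y - z
tr(b^-2) = tr(b^-1) tr(b) - tr(1) = y^2 - 2
tr(b^-3) = tr(b^-2) tr(b) - tr(b^-1) = y^3 - 3*y
assemble the triple (tr(r) - 2; tr(r a) - x; tr(r b) - y)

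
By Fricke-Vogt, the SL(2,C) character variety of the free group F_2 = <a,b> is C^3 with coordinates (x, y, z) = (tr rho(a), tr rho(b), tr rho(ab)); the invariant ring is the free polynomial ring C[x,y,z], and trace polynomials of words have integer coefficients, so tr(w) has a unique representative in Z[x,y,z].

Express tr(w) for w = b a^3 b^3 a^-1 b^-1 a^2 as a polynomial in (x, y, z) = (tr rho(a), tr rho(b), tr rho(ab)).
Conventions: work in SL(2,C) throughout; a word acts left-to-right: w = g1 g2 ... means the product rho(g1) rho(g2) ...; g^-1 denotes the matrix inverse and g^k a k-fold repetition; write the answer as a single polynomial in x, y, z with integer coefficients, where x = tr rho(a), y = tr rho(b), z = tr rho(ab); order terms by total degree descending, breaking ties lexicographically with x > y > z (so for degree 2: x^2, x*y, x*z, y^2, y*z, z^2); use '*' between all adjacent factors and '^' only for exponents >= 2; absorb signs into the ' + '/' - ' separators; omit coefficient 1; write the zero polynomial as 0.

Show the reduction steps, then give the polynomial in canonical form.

trace(b a b a) = trace(a b) trace(a b) - trace(1)   [split at repeated a] = z^2 - 2
trace(b a b) = trace(b) trace(a b) - trace(a) = y*z - x
trace(a b a^2 b) = trace(a) trace(b a b a) - trace(b a b) = x*z^2 - y*z - x
trace(a b a) = trace(a) trace(b a) - trace(b) = x*z - y
trace(a b a^2) = trace(a) trace(a b a) - trace(a b) = x^2*z - x*y - z
trace(b^2 a b a^2) = trace(b) trace(a b a^2 b) - trace(a b a^2) = x*y*z^2 - x^2*z - y^2*z + z
trace(b^2 a b a) = trace(b) trace(a b a b) - trace(a b a) = y*z^2 - x*z - y
trace(a b a^3 b^2) = trace(a) trace(b^2 a b a^2) - trace(b^2 a b a) = x^2*y*z^2 - x^3*z - x*y^2*z - y*z^2 + 2*x*z + y
trace(a b a^3 b) = trace(a) trace(a b a b a) - trace(a b a b) = x^2*z^2 - x*y*z - x^2 - z^2 + 2
trace(a b a^3 b^3) = trace(b) trace(a b a^3 b^2) - trace(a b a^3 b) = x^2*y^2*z^2 - x^3*y*z - x*y^3*z - x^2*z^2 - y^2*z^2 + 3*x*y*z + x^2 + y^2 + z^2 - 2
trace(b^2 a b) = trace(b) trace(a b^2) - trace(a b) = y^2*z - x*y - z
trace(b^4 a) = trace(b) trace(b^2 a b) - trace(b^2 a) = y^3*z - x*y^2 - 2*y*z + x
trace(b^2) = trace(b) trace(b) - trace(1) = y^2 - 2
trace(b^3) = trace(b) trace(b^2) - trace(b) = y^3 - 3*y
trace(b^4) = trace(b) trace(b^3) - trace(b^2) = y^4 - 4*y^2 + 2
trace(b^4 a^2) = trace(a) trace(b^4 a) - trace(b^4) = x*y^3*z - x^2*y^2 - y^4 - 2*x*y*z + x^2 + 4*y^2 - 2
trace(b a^3 b^3) = trace(a) trace(b^4 a^2) - trace(b^4 a) = x^2*y^3*z - x^3*y^2 - x*y^4 - 2*x^2*y*z - y^3*z + x^3 + 5*x*y^2 + 2*y*z - 3*x
trace(a^2 b a^3 b^3) = trace(a) trace(b a^3 b^3 a) - trace(b a^3 b^3) = x^3*y^2*z^2 - x^4*y*z - 2*x^2*y^3*z + x^3*y^2 - x^3*z^2 + x*y^4 - x*y^2*z^2 + 5*x^2*y*z + y^3*z - 4*x*y^2 + x*z^2 - 2*y*z + x
trace(a^2) = trace(a) trace(a) - trace(1) = x^2 - 2
trace(b a^2 b) = trace(b) trace(a^2 b) - trace(a^2) = x*y*z - x^2 - y^2 + 2
trace(a b^3 a) = trace(b) trace(b a^2 b) - trace(b a^2) = x*y^2*z - x^2*y - y^3 - x*z + 3*y
trace(b a^3 b^2) = trace(a) trace(a b^3 a) - trace(a b^3) = x^2*y^2*z - x^3*y - x*y^3 - x^2*z - y^2*z + 4*x*y + z
trace(a^2 b a^3 b^2) = trace(a) trace(b a^3 b^2 a) - trace(b a^3 b^2) = x^3*y*z^2 - x^4*z - 2*x^2*y^2*z + x^3*y + x*y^3 - x*y*z^2 + 3*x^2*z + y^2*z - 3*x*y - z
trace(b a^2 b a^3 b^3) = trace(b) trace(a^2 b a^3 b^3) - trace(a^2 b a^3 b^2) = x^3*y^3*z^2 - x^4*y^2*z - 2*x^2*y^4*z + x^3*y^3 - 2*x^3*y*z^2 + x*y^5 - x*y^3*z^2 + x^4*z + 7*x^2*y^2*z + y^4*z - x^3*y - 5*x*y^3 + 2*x*y*z^2 - 3*x^2*z - 3*y^2*z + 4*x*y + z
trace(a b a b a b) = trace(a b) trace(a b a b) - trace(a^-1 b^-1)   [split at repeated a] = z^3 - 3*z
trace(a b a b a b^2) = trace(b) trace(a b a b a b) - trace(a b a b a) = y*z^3 - x*z^2 - 2*y*z + x
trace(b a b^3 a b a) = trace(b) trace(a b a b a b^2) - trace(a b a b a b) = y^2*z^3 - x*y*z^2 - 2*y^2*z - z^3 + x*y + 3*z
trace(a b^3 a b) = trace(b) trace(b a b a b) - trace(b a b a) = y^2*z^2 - x*y*z - y^2 - z^2 + 2
trace(b a b^3 a b) = trace(b) trace(a b^3 a b) - trace(a b^3 a) = y^3*z^2 - 2*x*y^2*z + x^2*y - y*z^2 + x*z - y
trace(b^3 a b a^2 b a) = trace(a) trace(b a b^3 a b a) - trace(b a b^3 a b) = x*y^2*z^3 - x^2*y*z^2 - y^3*z^2 - x*z^3 + y*z^2 + 2*x*z + y
trace(b^4 a b a) = trace(b) trace(a b a b^3) - trace(a b a b^2) = y^3*z^2 - x*y^2*z - y^3 - 2*y*z^2 + x*z + 3*y
trace(b^4 a b) = trace(b) trace(b^2 a b^2) - trace(b^2 a b) = y^4*z - x*y^3 - 3*y^2*z + 2*x*y + z
trace(b^3 a b a^2 b) = trace(a) trace(b^4 a b a) - trace(b^4 a b) = x*y^3*z^2 - x^2*y^2*z - y^4*z - 2*x*y*z^2 + x^2*z + 3*y^2*z + x*y - z
trace(b^3 a b a^2 b a^2) = trace(a) trace(b^3 a b a^2 b a) - trace(b^3 a b a^2 b) = x^2*y^2*z^3 - x^3*y*z^2 - 2*x*y^3*z^2 + x^2*y^2*z - x^2*z^3 + y^4*z + 3*x*y*z^2 + x^2*z - 3*y^2*z + z
trace(b a^2 b a^3 b^3 a) = trace(a) trace(b^3 a b a^2 b a^2) - trace(b^3 a b a^2 b a) = x^3*y^2*z^3 - x^4*y*z^2 - 2*x^2*y^3*z^2 + x^3*y^2*z - x^3*z^3 + x*y^4*z - x*y^2*z^3 + 4*x^2*y*z^2 + y^3*z^2 + x^3*z - 3*x*y^2*z + x*z^3 - y*z^2 - x*z - y
trace(a^2 b a^3 b^3 a^-1 b) = trace(b a^2 b a^3 b^3) trace(a) - trace(b a^2 b a^3 b^3 a) = x^4*y^3*z^2 - x^5*y^2*z - 2*x^3*y^4*z - x^3*y^2*z^3 + x^4*y^3 - x^4*y*z^2 + x^2*y^5 + x^2*y^3*z^2 + x^5*z + 6*x^3*y^2*z + x^3*z^3 + x*y^2*z^3 - x^4*y - 5*x^2*y^3 - 2*x^2*y*z^2 - y^3*z^2 - 4*x^3*z - x*z^3 + 4*x^2*y + y*z^2 + 2*x*z + y
trace(b a^3 b^3 a^-1 b^-1 a^2) = trace(a^2 b a^3 b^3 a^-1) trace(b) - trace(a^2 b a^3 b^3 a^-1 b) = -x^4*y^3*z^2 + x^5*y^2*z + 2*x^3*y^4*z + x^3*y^2*z^3 - x^4*y^3 + x^4*y*z^2 - x^2*y^5 - x^5*z - 7*x^3*y^2*z - x^3*z^3 - x*y^4*z - x*y^2*z^3 + x^4*y + 5*x^2*y^3 + x^2*y*z^2 + 4*x^3*z + 3*x*y^2*z + x*z^3 - 3*x^2*y + y^3 - 2*x*z - 3*y

-x^4*y^3*z^2 + x^5*y^2*z + 2*x^3*y^4*z + x^3*y^2*z^3 - x^4*y^3 + x^4*y*z^2 - x^2*y^5 - x^5*z - 7*x^3*y^2*z - x^3*z^3 - x*y^4*z - x*y^2*z^3 + x^4*y + 5*x^2*y^3 + x^2*y*z^2 + 4*x^3*z + 3*x*y^2*z + x*z^3 - 3*x^2*y + y^3 - 2*x*z - 3*y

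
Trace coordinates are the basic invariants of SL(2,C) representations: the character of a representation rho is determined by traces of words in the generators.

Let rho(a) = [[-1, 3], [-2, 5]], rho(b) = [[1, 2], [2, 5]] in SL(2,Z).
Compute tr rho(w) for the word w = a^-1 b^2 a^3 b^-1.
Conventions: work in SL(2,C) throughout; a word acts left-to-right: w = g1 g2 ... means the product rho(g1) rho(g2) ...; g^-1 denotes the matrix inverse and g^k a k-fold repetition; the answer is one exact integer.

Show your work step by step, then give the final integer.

9098

rho(a^-1) = [[5, -3], [2, -1]]
... * rho(b) = [[1, 2], [2, 5]]  ->  [[-1, -5], [0, -1]]
... * rho(b) = [[1, 2], [2, 5]]  ->  [[-11, -27], [-2, -5]]
... * rho(a) = [[-1, 3], [-2, 5]]  ->  [[65, -168], [12, -31]]
... * rho(a) = [[-1, 3], [-2, 5]]  ->  [[271, -645], [50, -119]]
... * rho(a) = [[-1, 3], [-2, 5]]  ->  [[1019, -2412], [188, -445]]
... * rho(b^-1) = [[5, -2], [-2, 1]]  ->  [[9919, -4450], [1830, -821]]
tr = 9919 + -821 = 9098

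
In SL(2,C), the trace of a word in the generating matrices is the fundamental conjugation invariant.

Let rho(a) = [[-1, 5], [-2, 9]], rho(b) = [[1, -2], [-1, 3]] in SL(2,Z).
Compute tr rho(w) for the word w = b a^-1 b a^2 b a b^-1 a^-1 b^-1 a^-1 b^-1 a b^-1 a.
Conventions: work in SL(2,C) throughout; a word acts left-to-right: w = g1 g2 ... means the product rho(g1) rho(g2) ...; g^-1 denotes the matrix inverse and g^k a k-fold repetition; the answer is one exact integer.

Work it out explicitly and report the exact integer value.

382846912

rho(b) = [[1, -2], [-1, 3]]
... * rho(a^-1) = [[9, -5], [2, -1]]  ->  [[5, -3], [-3, 2]]
... * rho(b) = [[1, -2], [-1, 3]]  ->  [[8, -19], [-5, 12]]
... * rho(a) = [[-1, 5], [-2, 9]]  ->  [[30, -131], [-19, 83]]
... * rho(a) = [[-1, 5], [-2, 9]]  ->  [[232, -1029], [-147, 652]]
... * rho(b) = [[1, -2], [-1, 3]]  ->  [[1261, -3551], [-799, 2250]]
... * rho(a) = [[-1, 5], [-2, 9]]  ->  [[5841, -25654], [-3701, 16255]]
... * rho(b^-1) = [[3, 2], [1, 1]]  ->  [[-8131, -13972], [5152, 8853]]
... * rho(a^-1) = [[9, -5], [2, -1]]  ->  [[-101123, 54627], [64074, -34613]]
... * rho(b^-1) = [[3, 2], [1, 1]]  ->  [[-248742, -147619], [157609, 93535]]
... * rho(a^-1) = [[9, -5], [2, -1]]  ->  [[-2533916, 1391329], [1605551, -881580]]
... * rho(b^-1) = [[3, 2], [1, 1]]  ->  [[-6210419, -3676503], [3935073, 2329522]]
... * rho(a) = [[-1, 5], [-2, 9]]  ->  [[13563425, -64140622], [-8594117, 40641063]]
... * rho(b^-1) = [[3, 2], [1, 1]]  ->  [[-23450347, -37013772], [14858712, 23452829]]
... * rho(a) = [[-1, 5], [-2, 9]]  ->  [[97477891, -450375683], [-61764370, 285369021]]
tr = 97477891 + 285369021 = 382846912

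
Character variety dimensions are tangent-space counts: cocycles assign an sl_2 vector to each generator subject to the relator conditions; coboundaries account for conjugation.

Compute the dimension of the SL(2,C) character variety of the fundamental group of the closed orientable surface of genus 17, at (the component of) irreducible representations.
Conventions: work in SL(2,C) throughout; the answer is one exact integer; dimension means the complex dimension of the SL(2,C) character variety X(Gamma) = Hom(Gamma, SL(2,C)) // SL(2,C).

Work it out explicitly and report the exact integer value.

96

Gamma = pi_1(Sigma_17) = < a_1, b_1, ..., a_17, b_17 | prod [a_i, b_i] > has 2g = 34 generators and 1 relator.
Before the relator condition, cocycle space has dim 3*34 = 102.
At an irreducible rho, H^2 = coker(d_2) vanishes (Poincare duality: H^2 is dual to H^0 = invariants = 0), so d_2 is surjective onto sl_2 and dim Z^1 = 102 - 3 = 99.
Coboundaries contribute dim B^1 = 3 (injective at irreducible rho).
dim H^1 = 99 - 3 = 96 = dim X.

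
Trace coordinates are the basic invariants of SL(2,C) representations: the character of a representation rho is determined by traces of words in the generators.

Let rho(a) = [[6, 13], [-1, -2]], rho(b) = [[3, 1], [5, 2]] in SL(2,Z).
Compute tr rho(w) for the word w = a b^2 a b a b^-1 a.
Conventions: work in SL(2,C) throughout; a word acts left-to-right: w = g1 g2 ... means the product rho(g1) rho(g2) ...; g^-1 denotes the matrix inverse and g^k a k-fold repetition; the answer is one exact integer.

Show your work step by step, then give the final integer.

-7025474

rho(a) = [[6, 13], [-1, -2]]
... * rho(b) = [[3, 1], [5, 2]]  ->  [[83, 32], [-13, -5]]
... * rho(b) = [[3, 1], [5, 2]]  ->  [[409, 147], [-64, -23]]
... * rho(a) = [[6, 13], [-1, -2]]  ->  [[2307, 5023], [-361, -786]]
... * rho(b) = [[3, 1], [5, 2]]  ->  [[32036, 12353], [-5013, -1933]]
... * rho(a) = [[6, 13], [-1, -2]]  ->  [[179863, 391762], [-28145, -61303]]
... * rho(b^-1) = [[2, -1], [-5, 3]]  ->  [[-1599084, 995423], [250225, -155764]]
... * rho(a) = [[6, 13], [-1, -2]]  ->  [[-10589927, -22778938], [1657114, 3564453]]
tr = -10589927 + 3564453 = -7025474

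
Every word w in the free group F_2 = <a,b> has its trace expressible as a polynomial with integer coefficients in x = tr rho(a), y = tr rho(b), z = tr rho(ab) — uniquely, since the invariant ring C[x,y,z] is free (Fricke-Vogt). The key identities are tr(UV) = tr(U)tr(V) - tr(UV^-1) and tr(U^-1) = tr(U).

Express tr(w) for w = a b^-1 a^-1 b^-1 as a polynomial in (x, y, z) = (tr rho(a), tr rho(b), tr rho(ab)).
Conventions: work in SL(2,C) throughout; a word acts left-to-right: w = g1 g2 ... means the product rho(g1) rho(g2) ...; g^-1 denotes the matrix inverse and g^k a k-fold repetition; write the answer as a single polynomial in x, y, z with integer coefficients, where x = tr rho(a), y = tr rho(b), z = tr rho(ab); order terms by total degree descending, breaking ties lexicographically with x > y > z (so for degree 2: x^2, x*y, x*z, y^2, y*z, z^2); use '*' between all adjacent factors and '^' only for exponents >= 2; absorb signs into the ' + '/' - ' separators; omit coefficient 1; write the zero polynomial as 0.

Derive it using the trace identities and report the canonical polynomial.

x*y*z - x^2 - z^2 + 2

tr(b^-1) = tr(b) = y
and tr(a b a) = tr(a) tr(b a) - tr(b)  (reduce the a square) = x*z - y
tr(a b a b) = tr(a b) tr(a b) - tr(1)  (split on a) = z^2 - 2
tr(b^-1 a b a) = tr(a b a) tr(b) - tr(a b a b)  (eliminate b^-1) = x*y*z - y^2 - z^2 + 2
next, tr(a^-1 b^-1 a b) = tr(b^-1 a b) tr(a) - tr(b^-1 a b a)  (eliminate a^-1) = -x*y*z + x^2 + y^2 + z^2 - 2
and tr(a b^-1 a^-1 b^-1) = tr(a^-1 b^-1 a) tr(b) - tr(a^-1 b^-1 a b)  (eliminate b^-1) = x*y*z - x^2 - z^2 + 2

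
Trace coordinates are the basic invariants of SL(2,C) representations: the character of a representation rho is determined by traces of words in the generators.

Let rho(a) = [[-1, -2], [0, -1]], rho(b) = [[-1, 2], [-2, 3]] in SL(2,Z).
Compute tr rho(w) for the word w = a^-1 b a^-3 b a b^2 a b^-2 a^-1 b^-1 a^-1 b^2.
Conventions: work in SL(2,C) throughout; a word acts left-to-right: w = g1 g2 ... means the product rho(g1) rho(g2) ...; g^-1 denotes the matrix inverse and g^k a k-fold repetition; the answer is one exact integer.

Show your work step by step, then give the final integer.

47954

rho(a^-1) = [[-1, 2], [0, -1]]
... * rho(b) = [[-1, 2], [-2, 3]]  ->  [[-3, 4], [2, -3]]
... * rho(a^-1) = [[-1, 2], [0, -1]]  ->  [[3, -10], [-2, 7]]
... * rho(a^-1) = [[-1, 2], [0, -1]]  ->  [[-3, 16], [2, -11]]
... * rho(a^-1) = [[-1, 2], [0, -1]]  ->  [[3, -22], [-2, 15]]
... * rho(b) = [[-1, 2], [-2, 3]]  ->  [[41, -60], [-28, 41]]
... * rho(a) = [[-1, -2], [0, -1]]  ->  [[-41, -22], [28, 15]]
... * rho(b) = [[-1, 2], [-2, 3]]  ->  [[85, -148], [-58, 101]]
... * rho(b) = [[-1, 2], [-2, 3]]  ->  [[211, -274], [-144, 187]]
... * rho(a) = [[-1, -2], [0, -1]]  ->  [[-211, -148], [144, 101]]
... * rho(b^-1) = [[3, -2], [2, -1]]  ->  [[-929, 570], [634, -389]]
... * rho(b^-1) = [[3, -2], [2, -1]]  ->  [[-1647, 1288], [1124, -879]]
... * rho(a^-1) = [[-1, 2], [0, -1]]  ->  [[1647, -4582], [-1124, 3127]]
... * rho(b^-1) = [[3, -2], [2, -1]]  ->  [[-4223, 1288], [2882, -879]]
... * rho(a^-1) = [[-1, 2], [0, -1]]  ->  [[4223, -9734], [-2882, 6643]]
... * rho(b) = [[-1, 2], [-2, 3]]  ->  [[15245, -20756], [-10404, 14165]]
... * rho(b) = [[-1, 2], [-2, 3]]  ->  [[26267, -31778], [-17926, 21687]]
tr = 26267 + 21687 = 47954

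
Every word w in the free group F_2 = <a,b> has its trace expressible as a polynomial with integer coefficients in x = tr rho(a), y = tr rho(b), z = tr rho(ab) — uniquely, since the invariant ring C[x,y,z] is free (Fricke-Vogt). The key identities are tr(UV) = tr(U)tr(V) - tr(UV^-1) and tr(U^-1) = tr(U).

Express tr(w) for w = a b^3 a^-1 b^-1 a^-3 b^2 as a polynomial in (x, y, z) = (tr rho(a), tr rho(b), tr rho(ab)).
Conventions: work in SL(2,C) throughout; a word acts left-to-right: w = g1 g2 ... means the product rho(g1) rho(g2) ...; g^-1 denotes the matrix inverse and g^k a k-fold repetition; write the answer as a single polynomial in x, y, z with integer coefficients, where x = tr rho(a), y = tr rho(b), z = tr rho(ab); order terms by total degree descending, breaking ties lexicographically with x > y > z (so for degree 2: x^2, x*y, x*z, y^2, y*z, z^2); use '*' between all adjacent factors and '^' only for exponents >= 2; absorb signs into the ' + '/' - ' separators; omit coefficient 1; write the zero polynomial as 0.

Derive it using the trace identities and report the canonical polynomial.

tr(a b^2) = tr(b) * tr(a b) - tr(a)   [square of b] = y*z - x
next, tr(a b^3) = tr(b) * tr(a b^2) - tr(a b)   [square of b] = y^2*z - x*y - z
tr(b a b^3) = tr(b) * tr(a b^3) - tr(a b^2)   [square of b] = y^3*z - x*y^2 - 2*y*z + x
tr(a b a b) = tr(a b) * tr(a b) - tr(1)   [split at a repeated a] = z^2 - 2
next, tr(a b a) = tr(a) * tr(b a) - tr(b)   [square of a] = x*z - y
tr(a b a b^2) = tr(b) * tr(a b a b) - tr(a b a)   [square of b] = y*z^2 - x*z - y
and tr(b a b^3 a) = tr(b) * tr(a b a b^2) - tr(a b a b)   [square of b] = y^2*z^2 - x*y*z - y^2 - z^2 + 2
tr(b a b^3 a^-1) = tr(b a b^3) * tr(a) - tr(b a b^3 a)   [inverse elimination on a] = x*y^3*z - x^2*y^2 - y^2*z^2 - x*y*z + x^2 + y^2 + z^2 - 2
next, tr(b^2 a b^3) = tr(b) * tr(b^2 a b^2) - tr(b^2 a b)   [square of b] = y^4*z - x*y^3 - 3*y^2*z + 2*x*y + z
tr(b^2) = tr(b) * tr(b) - tr(1)   [square of b] = y^2 - 2
and tr(a b^2 a) = tr(a) * tr(b^2 a) - tr(b^2)   [square of a] = x*y*z - x^2 - y^2 + 2
tr(a b^2 a b^2) = tr(b) * tr(a b^2 a b) - tr(a b^2 a)   [square of b] = y^2*z^2 - 2*x*y*z + x^2 - 2
and tr(a b^2 a b^3) = tr(b) * tr(a b^2 a b^2) - tr(a b^2 a b)   [square of b] = y^3*z^2 - 2*x*y^2*z + x^2*y - y*z^2 + x*z - y
tr(b a b^2 a b^3) = tr(b) * tr(a b^2 a b^3) - tr(a b^2 a b^2)   [square of b] = y^4*z^2 - 2*x*y^3*z + x^2*y^2 - 2*y^2*z^2 + 3*x*y*z - x^2 - y^2 + 2
next, tr(a b a b a b) = tr(a b) * tr(a b a b) - tr(a^-1 b^-1)   [split at a repeated a] = z^3 - 3*z
tr(a b a b a) = tr(a) * tr(b a b a) - tr(b a b)   [square of a] = x*z^2 - y*z - x
next, tr(a b a b^2 a b) = tr(b) * tr(a b a b a b) - tr(a b a b a)   [square of b] = y*z^3 - x*z^2 - 2*y*z + x
tr(a^2 b a) = tr(a) * tr(b a^2) - tr(b a)   [square of a] = x^2*z - x*y - z
tr(a b a b^2 a) = tr(b) * tr(a^2 b a b) - tr(a^2 b a)   [square of b] = x*y*z^2 - x^2*z - y^2*z + z
tr(a b a b^2 a b^2) = tr(b) * tr(a b a b^2 a b) - tr(a b a b^2 a)   [square of b] = y^2*z^3 - 2*x*y*z^2 + x^2*z - y^2*z + x*y - z
and tr(b a b^2 a b^3 a) = tr(b) * tr(a b a b^2 a b^2) - tr(a b a b^2 a b)   [square of b] = y^3*z^3 - 2*x*y^2*z^2 + x^2*y*z - y^3*z - y*z^3 + x*y^2 + x*z^2 + y*z - x
next, tr(a b^2 a b^3 a^-1 b) = tr(b a b^2 a b^3) * tr(a) - tr(b a b^2 a b^3 a)   [inverse elimination on a] = x*y^4*z^2 - 2*x^2*y^3*z - y^3*z^3 + x^3*y^2 + 2*x^2*y*z + y^3*z + y*z^3 - x^3 - 2*x*y^2 - x*z^2 - y*z + 3*x
tr(b^2 a b^3 a^-1 b^-1 a) = tr(a b^2 a b^3 a^-1) * tr(b) - tr(a b^2 a b^3 a^-1 b)   [inverse elimination on b] = -x*y^4*z^2 + 2*x^2*y^3*z + y^5*z + y^3*z^3 - x^3*y^2 - x*y^4 - 2*x^2*y*z - 4*y^3*z - y*z^3 + x^3 + 4*x*y^2 + x*z^2 + 2*y*z - 3*x
and tr(b^2 a b^3 a^-1 b^-1 a^-1) = tr(b^2 a b^3 a^-1 b^-1) * tr(a) - tr(b^2 a b^3 a^-1 b^-1 a)   [inverse elimination on a] = x*y^4*z^2 - x^2*y^3*z - y^5*z - y^3*z^3 + x*y^4 - x*y^2*z^2 + x^2*y*z + 4*y^3*z + y*z^3 - 3*x*y^2 - 2*y*z + x
tr(a^-2 b^2 a b^3 a^-1 b^-1) = tr(b^2 a b^3 a^-1 b^-1 a^-1) * tr(a) - tr(b^2 a b^3 a^-1 b^-1)   [inverse elimination on a] = x^2*y^4*z^2 - x^3*y^3*z - x*y^5*z - x*y^3*z^3 + x^2*y^4 - x^2*y^2*z^2 + x^3*y*z + 3*x*y^3*z + x*y*z^3 - 2*x^2*y^2 + y^2*z^2 - x*y*z - y^2 - z^2 + 2
and tr(a b^3 a^-1 b^-1 a^-3 b^2) = tr(a^-2 b^2 a b^3 a^-1 b^-1) * tr(a) - tr(a^-2 b^2 a b^3 a^-1 b^-1 a)   [inverse elimination on a] = x^3*y^4*z^2 - x^4*y^3*z - x^2*y^5*z - x^2*y^3*z^3 + x^3*y^4 - x^3*y^2*z^2 - x*y^4*z^2 + x^4*y*z + 4*x^2*y^3*z + x^2*y*z^3 + y^5*z + y^3*z^3 - 2*x^3*y^2 - x*y^4 + 2*x*y^2*z^2 - 2*x^2*y*z - 4*y^3*z - y*z^3 + 2*x*y^2 - x*z^2 + 2*y*z + x

x^3*y^4*z^2 - x^4*y^3*z - x^2*y^5*z - x^2*y^3*z^3 + x^3*y^4 - x^3*y^2*z^2 - x*y^4*z^2 + x^4*y*z + 4*x^2*y^3*z + x^2*y*z^3 + y^5*z + y^3*z^3 - 2*x^3*y^2 - x*y^4 + 2*x*y^2*z^2 - 2*x^2*y*z - 4*y^3*z - y*z^3 + 2*x*y^2 - x*z^2 + 2*y*z + x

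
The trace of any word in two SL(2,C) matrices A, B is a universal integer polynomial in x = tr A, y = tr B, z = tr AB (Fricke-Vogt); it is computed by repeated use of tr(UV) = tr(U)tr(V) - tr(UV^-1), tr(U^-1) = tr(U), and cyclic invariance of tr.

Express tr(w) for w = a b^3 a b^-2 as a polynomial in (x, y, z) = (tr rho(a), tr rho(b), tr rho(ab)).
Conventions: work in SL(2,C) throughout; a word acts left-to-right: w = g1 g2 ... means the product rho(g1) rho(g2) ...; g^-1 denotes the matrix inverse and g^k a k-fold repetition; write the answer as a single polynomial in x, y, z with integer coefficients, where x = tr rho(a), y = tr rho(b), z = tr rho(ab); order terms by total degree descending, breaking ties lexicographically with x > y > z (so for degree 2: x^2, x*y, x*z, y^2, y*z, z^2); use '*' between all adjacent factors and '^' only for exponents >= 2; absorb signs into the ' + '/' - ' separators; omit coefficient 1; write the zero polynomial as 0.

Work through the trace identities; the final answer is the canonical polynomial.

tr(a b^2) = tr(b) tr(a b) - tr(a) = y*z - x
tr(b^3 a) = tr(b) tr(a b^2) - tr(a b) = y^2*z - x*y - z
tr(b^2) = tr(b) tr(b) - tr(1) = y^2 - 2
tr(b^3) = tr(b) tr(b^2) - tr(b) = y^3 - 3*y
tr(a b^3 a) = tr(a) tr(b^3 a) - tr(b^3) = x*y^2*z - x^2*y - y^3 - x*z + 3*y
tr(a b a b) = tr(b a) tr(b a) - tr(1)   [split at repeated b] = z^2 - 2
tr(a b a) = tr(a) tr(b a) - tr(b) = x*z - y
tr(b a b a b) = tr(b) tr(a b a b) - tr(a b a) = y*z^2 - x*z - y
tr(a b^3 a b) = tr(b) tr(b a b a b) - tr(b a b a) = y^2*z^2 - x*y*z - y^2 - z^2 + 2
tr(a b^3 a b^-1) = tr(a b^3 a) tr(b) - tr(a b^3 a b) = x*y^3*z - x^2*y^2 - y^4 - y^2*z^2 + 4*y^2 + z^2 - 2
tr(a b^3 a b^-2) = tr(a b^3 a b^-1) tr(b) - tr(a b^3 a) = x*y^4*z - x^2*y^3 - y^5 - y^3*z^2 - x*y^2*z + x^2*y + 5*y^3 + y*z^2 + x*z - 5*y

x*y^4*z - x^2*y^3 - y^5 - y^3*z^2 - x*y^2*z + x^2*y + 5*y^3 + y*z^2 + x*z - 5*y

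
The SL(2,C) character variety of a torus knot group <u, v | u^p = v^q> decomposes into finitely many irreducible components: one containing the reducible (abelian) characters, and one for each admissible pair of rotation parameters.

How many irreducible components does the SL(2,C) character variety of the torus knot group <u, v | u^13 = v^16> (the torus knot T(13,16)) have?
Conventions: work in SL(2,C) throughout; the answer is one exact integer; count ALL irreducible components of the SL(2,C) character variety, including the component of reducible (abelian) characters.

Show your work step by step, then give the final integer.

91

In the torus knot group T(13,16), u^13 = v^16 is central, so an irreducible representation sends it to +I or -I (Schur).
This locks tr(u) to 2*cos(pi*alpha/13), alpha in 1..12, and tr(v) to 2*cos(pi*beta/16), beta in 1..15, on each component of irreducible characters.
u^13 = (-1)^alpha I and v^16 = (-1)^beta I must agree, so alpha and beta have equal parity.
Enumerate parity-matched pairs: 6*8 odd-odd plus 6*7 even-even gives 90.
Total: 90 irreducible-character components + 1 reducible (abelian) component = 91.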